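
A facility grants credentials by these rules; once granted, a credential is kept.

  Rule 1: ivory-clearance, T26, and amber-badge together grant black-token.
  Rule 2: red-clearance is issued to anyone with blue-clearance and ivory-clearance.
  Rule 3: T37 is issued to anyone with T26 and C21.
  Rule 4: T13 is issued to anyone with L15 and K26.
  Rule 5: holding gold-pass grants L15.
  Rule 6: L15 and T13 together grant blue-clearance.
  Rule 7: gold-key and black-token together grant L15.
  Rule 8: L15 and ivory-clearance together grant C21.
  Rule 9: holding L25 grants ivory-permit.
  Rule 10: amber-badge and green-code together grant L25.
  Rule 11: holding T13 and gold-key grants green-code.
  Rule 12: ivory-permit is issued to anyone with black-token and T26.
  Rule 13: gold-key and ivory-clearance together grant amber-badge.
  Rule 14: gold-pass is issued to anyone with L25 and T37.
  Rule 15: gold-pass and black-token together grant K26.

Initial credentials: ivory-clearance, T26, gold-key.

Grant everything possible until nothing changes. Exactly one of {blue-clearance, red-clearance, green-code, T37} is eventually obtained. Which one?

T37

Holding gold-key and ivory-clearance grants amber-badge (Rule 13).
Holding ivory-clearance, T26, and amber-badge grants black-token (Rule 1).
Holding gold-key and black-token grants L15 (Rule 7).
Holding L15 and ivory-clearance grants C21 (Rule 8).
Holding T26 and C21 grants T37 (Rule 3).
blue-clearance would need L15 and T13 (Rule 6), but T13 is never granted. red-clearance would need blue-clearance and ivory-clearance (Rule 2), but blue-clearance is never granted. green-code would need T13 and gold-key (Rule 11), but T13 is never granted.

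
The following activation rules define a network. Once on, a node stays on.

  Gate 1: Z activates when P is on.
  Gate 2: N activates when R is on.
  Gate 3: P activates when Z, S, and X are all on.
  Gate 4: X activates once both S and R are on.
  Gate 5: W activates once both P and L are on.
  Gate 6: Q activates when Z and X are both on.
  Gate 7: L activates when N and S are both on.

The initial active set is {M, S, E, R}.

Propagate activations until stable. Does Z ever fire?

No

Z would need P (Gate 1), but P never turns on.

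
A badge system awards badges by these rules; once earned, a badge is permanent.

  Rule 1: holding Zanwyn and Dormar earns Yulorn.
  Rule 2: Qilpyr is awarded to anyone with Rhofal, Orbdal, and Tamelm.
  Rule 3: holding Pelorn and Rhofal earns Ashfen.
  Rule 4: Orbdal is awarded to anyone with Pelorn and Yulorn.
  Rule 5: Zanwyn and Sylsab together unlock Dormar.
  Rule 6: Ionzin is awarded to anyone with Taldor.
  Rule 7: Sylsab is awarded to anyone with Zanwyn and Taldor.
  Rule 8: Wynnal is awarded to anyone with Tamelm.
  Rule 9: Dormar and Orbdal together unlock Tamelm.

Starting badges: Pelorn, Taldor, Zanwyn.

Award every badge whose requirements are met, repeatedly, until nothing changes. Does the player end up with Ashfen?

Ashfen would need Pelorn and Rhofal (Rule 3), but Rhofal is never earned.

No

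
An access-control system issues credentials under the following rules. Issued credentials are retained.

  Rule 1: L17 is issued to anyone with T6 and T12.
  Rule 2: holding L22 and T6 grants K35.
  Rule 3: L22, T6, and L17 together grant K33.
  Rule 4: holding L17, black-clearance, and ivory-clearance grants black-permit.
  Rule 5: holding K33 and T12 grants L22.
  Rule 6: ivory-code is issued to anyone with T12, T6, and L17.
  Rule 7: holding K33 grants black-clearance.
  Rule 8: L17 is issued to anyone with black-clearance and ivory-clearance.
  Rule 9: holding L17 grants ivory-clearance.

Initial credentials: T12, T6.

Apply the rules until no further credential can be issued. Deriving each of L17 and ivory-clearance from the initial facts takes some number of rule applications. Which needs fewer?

L17

L17: Holding T6 and T12 grants L17 (Rule 1). [1 rule application]
ivory-clearance: Holding T6 and T12 grants L17 (Rule 1). Holding L17 grants ivory-clearance (Rule 9). [2 rule applications]
L17 needs fewer.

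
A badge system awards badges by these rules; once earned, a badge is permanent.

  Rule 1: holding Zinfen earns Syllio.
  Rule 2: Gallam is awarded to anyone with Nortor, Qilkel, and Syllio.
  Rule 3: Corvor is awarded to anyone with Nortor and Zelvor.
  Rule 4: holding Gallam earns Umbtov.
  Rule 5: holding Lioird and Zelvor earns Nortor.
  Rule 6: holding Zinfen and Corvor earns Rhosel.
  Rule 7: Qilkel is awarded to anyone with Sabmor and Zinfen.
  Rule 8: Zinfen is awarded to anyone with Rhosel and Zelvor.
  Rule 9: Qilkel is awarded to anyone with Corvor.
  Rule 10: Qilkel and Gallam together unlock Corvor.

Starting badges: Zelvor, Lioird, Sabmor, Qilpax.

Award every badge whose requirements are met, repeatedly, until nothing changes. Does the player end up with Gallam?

Gallam would need Nortor, Qilkel, and Syllio (Rule 2), but Syllio is never earned.

No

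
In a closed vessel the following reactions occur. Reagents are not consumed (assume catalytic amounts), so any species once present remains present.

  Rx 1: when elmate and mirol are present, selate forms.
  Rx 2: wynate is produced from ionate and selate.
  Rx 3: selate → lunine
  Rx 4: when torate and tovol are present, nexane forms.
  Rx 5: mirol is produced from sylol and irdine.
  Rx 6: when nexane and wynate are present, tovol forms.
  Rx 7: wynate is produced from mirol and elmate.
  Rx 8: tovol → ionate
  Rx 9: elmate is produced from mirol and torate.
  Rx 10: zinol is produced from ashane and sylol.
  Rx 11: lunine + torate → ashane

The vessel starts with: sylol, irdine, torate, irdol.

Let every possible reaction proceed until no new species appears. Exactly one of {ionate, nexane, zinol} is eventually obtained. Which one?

sylol and irdine present → mirol forms (Rx 5).
mirol and torate present → elmate forms (Rx 9).
elmate and mirol present → selate forms (Rx 1).
selate present → lunine forms (Rx 3).
lunine and torate present → ashane forms (Rx 11).
ashane and sylol present → zinol forms (Rx 10).
nexane would need torate and tovol (Rx 4), but tovol never forms. ionate would need tovol (Rx 8), but tovol never forms.

zinol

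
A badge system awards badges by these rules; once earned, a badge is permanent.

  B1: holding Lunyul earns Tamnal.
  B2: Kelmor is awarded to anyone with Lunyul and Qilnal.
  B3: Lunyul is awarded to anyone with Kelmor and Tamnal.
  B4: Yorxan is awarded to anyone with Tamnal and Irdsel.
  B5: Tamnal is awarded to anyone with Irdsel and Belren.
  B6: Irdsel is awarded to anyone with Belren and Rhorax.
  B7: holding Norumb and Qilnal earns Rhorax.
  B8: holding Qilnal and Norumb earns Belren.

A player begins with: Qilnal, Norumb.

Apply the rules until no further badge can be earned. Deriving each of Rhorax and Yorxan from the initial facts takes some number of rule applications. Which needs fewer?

Rhorax

Rhorax: With Norumb and Qilnal, Rhorax is earned (B7). [1 rule application]
Yorxan: With Qilnal and Norumb, Belren is earned (B8). With Norumb and Qilnal, Rhorax is earned (B7). With Belren and Rhorax, Irdsel is earned (B6). With Irdsel and Belren, Tamnal is earned (B5). With Tamnal and Irdsel, Yorxan is earned (B4). [5 rule applications]
Rhorax needs fewer.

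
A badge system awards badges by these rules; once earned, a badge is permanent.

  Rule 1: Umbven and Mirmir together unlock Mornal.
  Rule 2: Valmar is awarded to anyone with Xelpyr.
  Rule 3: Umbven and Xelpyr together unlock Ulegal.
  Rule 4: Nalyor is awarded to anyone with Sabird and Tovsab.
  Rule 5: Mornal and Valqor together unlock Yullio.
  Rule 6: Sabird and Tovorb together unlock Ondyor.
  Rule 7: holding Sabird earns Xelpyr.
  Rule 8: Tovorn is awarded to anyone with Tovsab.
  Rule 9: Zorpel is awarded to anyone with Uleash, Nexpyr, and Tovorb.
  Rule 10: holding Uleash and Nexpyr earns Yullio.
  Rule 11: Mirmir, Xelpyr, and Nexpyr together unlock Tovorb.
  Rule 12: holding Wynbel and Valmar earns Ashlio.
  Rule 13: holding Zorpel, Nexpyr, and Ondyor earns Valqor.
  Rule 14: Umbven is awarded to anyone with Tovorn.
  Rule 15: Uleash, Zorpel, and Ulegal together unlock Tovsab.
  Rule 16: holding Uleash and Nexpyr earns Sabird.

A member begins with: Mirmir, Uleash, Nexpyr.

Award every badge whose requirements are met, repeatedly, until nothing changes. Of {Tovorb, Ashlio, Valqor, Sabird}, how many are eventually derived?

3

With Uleash and Nexpyr, Sabird is earned (Rule 16).
With Sabird, Xelpyr is earned (Rule 7).
With Mirmir, Xelpyr, and Nexpyr, Tovorb is earned (Rule 11).
With Sabird and Tovorb, Ondyor is earned (Rule 6).
With Uleash, Nexpyr, and Tovorb, Zorpel is earned (Rule 9).
With Zorpel, Nexpyr, and Ondyor, Valqor is earned (Rule 13).
Tovorb: reached.
Ashlio would need Wynbel and Valmar (Rule 12), but Wynbel is never earned.
Valqor: reached.
Sabird: reached.
Reached: Tovorb, Valqor, and Sabird — 3 of the 4.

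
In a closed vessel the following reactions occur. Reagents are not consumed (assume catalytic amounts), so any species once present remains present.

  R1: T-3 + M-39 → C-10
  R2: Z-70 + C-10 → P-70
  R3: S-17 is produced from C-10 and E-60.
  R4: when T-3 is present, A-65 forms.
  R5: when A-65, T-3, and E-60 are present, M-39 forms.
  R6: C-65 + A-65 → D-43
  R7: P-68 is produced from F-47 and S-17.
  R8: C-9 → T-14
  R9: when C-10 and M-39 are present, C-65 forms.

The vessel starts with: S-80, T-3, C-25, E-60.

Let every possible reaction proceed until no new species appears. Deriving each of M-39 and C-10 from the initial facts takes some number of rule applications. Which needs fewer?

M-39: T-3 present → A-65 forms (R4). A-65, T-3, and E-60 present → M-39 forms (R5). [2 rule applications]
C-10: T-3 present → A-65 forms (R4). A-65, T-3, and E-60 present → M-39 forms (R5). T-3 and M-39 present → C-10 forms (R1). [3 rule applications]
M-39 needs fewer.

M-39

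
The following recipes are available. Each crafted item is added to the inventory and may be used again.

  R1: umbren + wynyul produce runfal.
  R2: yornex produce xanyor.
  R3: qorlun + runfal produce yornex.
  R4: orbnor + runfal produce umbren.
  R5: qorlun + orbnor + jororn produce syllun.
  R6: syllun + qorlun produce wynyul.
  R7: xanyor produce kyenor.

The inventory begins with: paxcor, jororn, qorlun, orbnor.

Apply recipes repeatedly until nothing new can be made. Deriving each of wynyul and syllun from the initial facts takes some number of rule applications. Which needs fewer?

syllun

syllun: qorlun + orbnor + jororn → syllun (R5). [1 rule application]
wynyul: Using R5, qorlun, orbnor, and jororn make syllun. syllun + qorlun → wynyul (R6). [2 rule applications]
syllun needs fewer.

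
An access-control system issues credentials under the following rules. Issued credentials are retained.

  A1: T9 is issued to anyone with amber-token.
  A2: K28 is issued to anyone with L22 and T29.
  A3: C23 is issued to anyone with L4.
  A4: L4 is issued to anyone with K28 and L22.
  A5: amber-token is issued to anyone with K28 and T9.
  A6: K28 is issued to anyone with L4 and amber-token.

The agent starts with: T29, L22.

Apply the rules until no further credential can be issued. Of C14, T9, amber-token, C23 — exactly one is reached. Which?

C23

Holding L22 and T29 grants K28 (A2).
Holding K28 and L22 grants L4 (A4).
Holding L4 grants C23 (A3).
No rule produces C14, and it is not given. amber-token would need K28 and T9 (A5), but T9 is never granted. T9 would need amber-token (A1), but amber-token is never granted.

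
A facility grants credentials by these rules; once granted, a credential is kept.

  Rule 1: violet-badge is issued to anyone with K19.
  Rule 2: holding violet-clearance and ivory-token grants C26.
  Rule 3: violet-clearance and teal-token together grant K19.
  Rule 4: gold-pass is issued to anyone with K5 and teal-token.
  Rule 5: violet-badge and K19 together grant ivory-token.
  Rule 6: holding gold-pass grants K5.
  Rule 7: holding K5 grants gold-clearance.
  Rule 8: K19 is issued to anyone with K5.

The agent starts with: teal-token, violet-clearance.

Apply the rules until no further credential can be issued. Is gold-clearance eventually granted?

gold-clearance would need K5 (Rule 7), but K5 is never granted.

No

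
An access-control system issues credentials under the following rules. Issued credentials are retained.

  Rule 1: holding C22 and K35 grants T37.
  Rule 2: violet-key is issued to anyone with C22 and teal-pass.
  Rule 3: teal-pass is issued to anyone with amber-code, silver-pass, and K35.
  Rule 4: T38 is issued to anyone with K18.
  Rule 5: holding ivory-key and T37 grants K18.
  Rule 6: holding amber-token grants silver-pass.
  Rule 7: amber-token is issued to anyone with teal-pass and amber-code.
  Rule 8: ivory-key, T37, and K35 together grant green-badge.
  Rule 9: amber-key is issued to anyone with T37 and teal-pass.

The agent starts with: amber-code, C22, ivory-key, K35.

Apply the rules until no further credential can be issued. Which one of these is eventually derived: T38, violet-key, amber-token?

T38

Holding C22 and K35 grants T37 (Rule 1).
Holding ivory-key and T37 grants K18 (Rule 5).
Holding K18 grants T38 (Rule 4).
amber-token would need teal-pass and amber-code (Rule 7), but teal-pass is never granted. violet-key would need C22 and teal-pass (Rule 2), but teal-pass is never granted.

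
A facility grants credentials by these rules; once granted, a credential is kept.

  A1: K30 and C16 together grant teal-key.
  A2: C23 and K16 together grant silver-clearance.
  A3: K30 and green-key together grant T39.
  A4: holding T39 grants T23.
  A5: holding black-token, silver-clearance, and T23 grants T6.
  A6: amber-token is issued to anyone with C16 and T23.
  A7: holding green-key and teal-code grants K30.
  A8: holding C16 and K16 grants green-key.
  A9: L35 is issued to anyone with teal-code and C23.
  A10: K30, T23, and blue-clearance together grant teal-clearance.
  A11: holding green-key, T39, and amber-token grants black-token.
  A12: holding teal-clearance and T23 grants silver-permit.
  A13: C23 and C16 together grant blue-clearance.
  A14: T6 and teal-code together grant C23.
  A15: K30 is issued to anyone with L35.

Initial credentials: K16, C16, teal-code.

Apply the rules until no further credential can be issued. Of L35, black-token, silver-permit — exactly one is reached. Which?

Holding C16 and K16 grants green-key (A8).
Holding green-key and teal-code grants K30 (A7).
Holding K30 and green-key grants T39 (A3).
Holding T39 grants T23 (A4).
Holding C16 and T23 grants amber-token (A6).
Holding green-key, T39, and amber-token grants black-token (A11).
L35 would need teal-code and C23 (A9), but C23 is never granted. silver-permit would need teal-clearance and T23 (A12), but teal-clearance is never granted.

black-token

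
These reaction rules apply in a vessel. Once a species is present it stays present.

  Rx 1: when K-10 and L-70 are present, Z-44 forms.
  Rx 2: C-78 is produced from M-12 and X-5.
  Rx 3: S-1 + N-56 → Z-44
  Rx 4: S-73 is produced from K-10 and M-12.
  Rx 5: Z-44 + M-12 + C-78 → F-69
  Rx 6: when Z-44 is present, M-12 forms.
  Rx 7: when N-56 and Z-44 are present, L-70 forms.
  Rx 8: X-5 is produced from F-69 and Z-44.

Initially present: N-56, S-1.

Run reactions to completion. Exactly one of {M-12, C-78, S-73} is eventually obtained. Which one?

M-12

S-1 and N-56 present → Z-44 forms (Rx 3).
Z-44 present → M-12 forms (Rx 6).
S-73 would need K-10 and M-12 (Rx 4), but K-10 never forms. C-78 would need M-12 and X-5 (Rx 2), but X-5 never forms.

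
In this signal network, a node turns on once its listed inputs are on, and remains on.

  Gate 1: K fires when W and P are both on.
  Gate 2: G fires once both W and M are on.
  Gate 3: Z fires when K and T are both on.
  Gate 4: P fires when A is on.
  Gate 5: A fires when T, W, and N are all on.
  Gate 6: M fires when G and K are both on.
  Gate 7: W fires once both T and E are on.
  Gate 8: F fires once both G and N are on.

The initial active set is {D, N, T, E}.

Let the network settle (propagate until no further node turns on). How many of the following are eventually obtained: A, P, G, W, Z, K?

T and E are on, so W fires (Gate 7).
Gate 5: T, W, and N on → A on.
Gate 4: A on → P on.
W and P are on, so K fires (Gate 1).
K and T are on, so Z fires (Gate 3).
A: reached.
P: reached.
G would need W and M (Gate 2), but M never turns on.
W: reached.
Z: reached.
K: reached.
Reached: A, P, W, Z, and K — 5 of the 6.

5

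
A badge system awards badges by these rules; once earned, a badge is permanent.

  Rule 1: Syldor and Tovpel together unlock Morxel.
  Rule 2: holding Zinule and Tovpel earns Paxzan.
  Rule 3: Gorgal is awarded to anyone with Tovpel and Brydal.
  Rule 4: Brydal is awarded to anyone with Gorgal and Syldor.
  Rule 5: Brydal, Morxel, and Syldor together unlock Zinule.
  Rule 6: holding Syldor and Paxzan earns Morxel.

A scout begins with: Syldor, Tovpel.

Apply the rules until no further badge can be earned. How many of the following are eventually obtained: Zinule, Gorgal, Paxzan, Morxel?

1

With Syldor and Tovpel, Morxel is earned (Rule 1).
Zinule would need Brydal, Morxel, and Syldor (Rule 5), but Brydal is never earned.
Gorgal would need Tovpel and Brydal (Rule 3), but Brydal is never earned.
Paxzan would need Zinule and Tovpel (Rule 2), but Zinule is never earned.
Morxel: reached.
Reached: Morxel — 1 of the 4.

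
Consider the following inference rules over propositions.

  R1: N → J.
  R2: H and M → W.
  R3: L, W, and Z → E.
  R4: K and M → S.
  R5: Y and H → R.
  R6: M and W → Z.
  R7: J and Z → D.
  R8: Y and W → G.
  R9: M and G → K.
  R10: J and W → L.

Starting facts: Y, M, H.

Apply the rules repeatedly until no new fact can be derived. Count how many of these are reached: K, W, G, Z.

4

From H and M, R2 gives W.
From M and W, R6 gives Z.
From Y and W, R8 gives G.
M and G hold, so K follows (R9).
K: reached.
W: reached.
G: reached.
Z: reached.
All 4 are reached.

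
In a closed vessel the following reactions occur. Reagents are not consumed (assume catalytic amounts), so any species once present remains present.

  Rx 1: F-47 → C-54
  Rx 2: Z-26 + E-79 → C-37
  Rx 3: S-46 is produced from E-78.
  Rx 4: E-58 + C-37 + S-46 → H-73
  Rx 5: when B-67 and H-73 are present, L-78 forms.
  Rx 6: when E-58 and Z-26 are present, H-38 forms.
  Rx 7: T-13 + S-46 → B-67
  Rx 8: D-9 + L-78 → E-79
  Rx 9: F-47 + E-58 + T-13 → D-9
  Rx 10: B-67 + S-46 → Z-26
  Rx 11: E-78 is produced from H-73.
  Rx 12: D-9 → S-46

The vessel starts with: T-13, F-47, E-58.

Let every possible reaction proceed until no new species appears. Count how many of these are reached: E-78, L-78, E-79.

0

E-78 would need H-73 (Rx 11), but H-73 never forms.
L-78 would need B-67 and H-73 (Rx 5), but H-73 never forms.
E-79 would need D-9 and L-78 (Rx 8), but L-78 never forms.
None of the 3 are reached.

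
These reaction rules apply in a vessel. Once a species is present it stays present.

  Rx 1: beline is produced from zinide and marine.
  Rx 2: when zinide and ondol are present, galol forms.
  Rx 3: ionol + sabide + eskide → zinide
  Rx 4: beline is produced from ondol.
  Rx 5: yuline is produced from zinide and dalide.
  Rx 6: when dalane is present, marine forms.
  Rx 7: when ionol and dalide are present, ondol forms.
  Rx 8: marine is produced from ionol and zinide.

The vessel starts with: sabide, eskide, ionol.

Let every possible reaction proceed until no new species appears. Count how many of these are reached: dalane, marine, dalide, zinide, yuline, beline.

ionol, sabide, and eskide present → zinide forms (Rx 3).
ionol and zinide present → marine forms (Rx 8).
zinide and marine present → beline forms (Rx 1).
No rule produces dalane, and it is not given.
marine: reached.
No rule produces dalide, and it is not given.
zinide: reached.
yuline would need zinide and dalide (Rx 5), but dalide never forms.
beline: reached.
Reached: marine, zinide, and beline — 3 of the 6.

3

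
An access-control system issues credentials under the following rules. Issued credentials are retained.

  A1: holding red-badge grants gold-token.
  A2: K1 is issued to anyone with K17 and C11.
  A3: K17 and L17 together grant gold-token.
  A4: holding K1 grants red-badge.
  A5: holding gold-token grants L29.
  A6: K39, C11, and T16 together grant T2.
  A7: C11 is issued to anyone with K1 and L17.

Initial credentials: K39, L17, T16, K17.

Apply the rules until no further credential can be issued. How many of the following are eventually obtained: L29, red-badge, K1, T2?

Holding K17 and L17 grants gold-token (A3).
Holding gold-token grants L29 (A5).
L29: reached.
red-badge would need K1 (A4), but K1 is never granted.
K1 would need K17 and C11 (A2), but C11 is never granted.
T2 would need K39, C11, and T16 (A6), but C11 is never granted.
Reached: L29 — 1 of the 4.

1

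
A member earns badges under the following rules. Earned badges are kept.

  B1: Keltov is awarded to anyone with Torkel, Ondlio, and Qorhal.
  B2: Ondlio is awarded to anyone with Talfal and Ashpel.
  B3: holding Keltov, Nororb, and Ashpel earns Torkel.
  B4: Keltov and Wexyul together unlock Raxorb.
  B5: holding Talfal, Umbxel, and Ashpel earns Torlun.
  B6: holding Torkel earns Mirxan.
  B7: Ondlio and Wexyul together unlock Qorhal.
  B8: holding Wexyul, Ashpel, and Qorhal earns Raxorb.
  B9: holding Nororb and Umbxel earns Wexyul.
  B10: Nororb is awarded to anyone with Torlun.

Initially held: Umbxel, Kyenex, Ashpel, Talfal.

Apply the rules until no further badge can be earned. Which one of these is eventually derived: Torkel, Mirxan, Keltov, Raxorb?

With Talfal and Ashpel, Ondlio is earned (B2).
With Talfal, Umbxel, and Ashpel, Torlun is earned (B5).
With Torlun, Nororb is earned (B10).
With Nororb and Umbxel, Wexyul is earned (B9).
With Ondlio and Wexyul, Qorhal is earned (B7).
With Wexyul, Ashpel, and Qorhal, Raxorb is earned (B8).
Mirxan would need Torkel (B6), but Torkel is never earned. Torkel would need Keltov, Nororb, and Ashpel (B3), but Keltov is never earned. Keltov would need Torkel, Ondlio, and Qorhal (B1), but Torkel is never earned.

Raxorb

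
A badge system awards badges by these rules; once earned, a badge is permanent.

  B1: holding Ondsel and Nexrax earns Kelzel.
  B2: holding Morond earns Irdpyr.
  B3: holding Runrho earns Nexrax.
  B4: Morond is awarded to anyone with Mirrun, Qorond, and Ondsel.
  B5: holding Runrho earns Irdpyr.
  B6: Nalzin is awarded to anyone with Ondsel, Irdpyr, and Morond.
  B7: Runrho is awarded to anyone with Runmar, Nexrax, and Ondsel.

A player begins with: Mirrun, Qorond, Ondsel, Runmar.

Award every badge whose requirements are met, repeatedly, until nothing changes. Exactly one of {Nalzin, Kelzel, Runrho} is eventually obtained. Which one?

Nalzin

With Mirrun, Qorond, and Ondsel, Morond is earned (B4).
With Morond, Irdpyr is earned (B2).
With Ondsel, Irdpyr, and Morond, Nalzin is earned (B6).
Kelzel would need Ondsel and Nexrax (B1), but Nexrax is never earned. Runrho would need Runmar, Nexrax, and Ondsel (B7), but Nexrax is never earned.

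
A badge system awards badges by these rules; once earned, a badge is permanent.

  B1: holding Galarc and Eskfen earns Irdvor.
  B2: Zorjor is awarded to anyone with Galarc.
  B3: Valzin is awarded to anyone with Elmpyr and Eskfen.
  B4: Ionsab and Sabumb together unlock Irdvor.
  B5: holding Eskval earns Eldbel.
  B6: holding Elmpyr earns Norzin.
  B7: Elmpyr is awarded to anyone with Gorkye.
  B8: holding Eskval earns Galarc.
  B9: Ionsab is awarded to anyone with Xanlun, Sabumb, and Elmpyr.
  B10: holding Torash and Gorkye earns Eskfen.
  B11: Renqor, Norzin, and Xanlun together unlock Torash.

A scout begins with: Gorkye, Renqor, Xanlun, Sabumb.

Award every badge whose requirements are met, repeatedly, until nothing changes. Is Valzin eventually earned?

With Gorkye, Elmpyr is earned (B7).
With Elmpyr, Norzin is earned (B6).
With Renqor, Norzin, and Xanlun, Torash is earned (B11).
With Torash and Gorkye, Eskfen is earned (B10).
With Elmpyr and Eskfen, Valzin is earned (B3).

Yes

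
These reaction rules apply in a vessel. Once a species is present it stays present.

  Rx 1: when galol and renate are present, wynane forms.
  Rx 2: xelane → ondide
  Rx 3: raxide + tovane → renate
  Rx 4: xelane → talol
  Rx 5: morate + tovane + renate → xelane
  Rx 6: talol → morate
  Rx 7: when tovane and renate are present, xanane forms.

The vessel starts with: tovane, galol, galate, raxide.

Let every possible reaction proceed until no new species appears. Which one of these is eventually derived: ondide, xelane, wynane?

raxide and tovane present → renate forms (Rx 3).
galol and renate present → wynane forms (Rx 1).
ondide would need xelane (Rx 2), but xelane never forms. xelane would need morate, tovane, and renate (Rx 5), but morate never forms.

wynane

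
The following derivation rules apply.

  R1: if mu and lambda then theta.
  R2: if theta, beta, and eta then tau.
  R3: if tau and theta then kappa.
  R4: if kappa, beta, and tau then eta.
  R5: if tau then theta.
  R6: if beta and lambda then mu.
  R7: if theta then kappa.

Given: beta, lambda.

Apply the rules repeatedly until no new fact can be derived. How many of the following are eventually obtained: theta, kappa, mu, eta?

3

beta and lambda hold, so mu follows (R6).
mu and lambda hold, so theta follows (R1).
theta holds, so kappa follows (R7).
theta: reached.
kappa: reached.
mu: reached.
eta would need kappa, beta, and tau (R4), but tau is never established.
Reached: theta, kappa, and mu — 3 of the 4.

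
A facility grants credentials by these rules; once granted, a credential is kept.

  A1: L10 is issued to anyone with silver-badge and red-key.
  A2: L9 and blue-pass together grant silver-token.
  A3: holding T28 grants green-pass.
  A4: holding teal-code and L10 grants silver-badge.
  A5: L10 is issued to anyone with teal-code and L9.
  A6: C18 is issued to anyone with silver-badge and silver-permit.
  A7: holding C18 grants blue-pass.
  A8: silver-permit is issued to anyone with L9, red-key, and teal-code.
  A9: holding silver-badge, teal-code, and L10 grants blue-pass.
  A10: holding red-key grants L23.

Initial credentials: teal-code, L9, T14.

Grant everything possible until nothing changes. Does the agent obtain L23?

No

L23 would need red-key (A10), but red-key is never granted.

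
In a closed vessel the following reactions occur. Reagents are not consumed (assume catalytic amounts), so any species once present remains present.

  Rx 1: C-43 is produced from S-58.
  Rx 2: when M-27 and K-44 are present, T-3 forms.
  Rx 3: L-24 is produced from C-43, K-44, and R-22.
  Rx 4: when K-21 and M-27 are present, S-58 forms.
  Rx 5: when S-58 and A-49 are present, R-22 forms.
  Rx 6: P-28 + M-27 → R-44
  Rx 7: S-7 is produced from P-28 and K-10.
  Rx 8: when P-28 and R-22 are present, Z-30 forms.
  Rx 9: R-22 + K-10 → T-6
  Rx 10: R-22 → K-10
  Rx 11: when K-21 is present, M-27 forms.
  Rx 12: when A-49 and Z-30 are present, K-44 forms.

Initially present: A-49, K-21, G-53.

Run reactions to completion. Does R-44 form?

R-44 would need P-28 and M-27 (Rx 6), but P-28 never forms.

No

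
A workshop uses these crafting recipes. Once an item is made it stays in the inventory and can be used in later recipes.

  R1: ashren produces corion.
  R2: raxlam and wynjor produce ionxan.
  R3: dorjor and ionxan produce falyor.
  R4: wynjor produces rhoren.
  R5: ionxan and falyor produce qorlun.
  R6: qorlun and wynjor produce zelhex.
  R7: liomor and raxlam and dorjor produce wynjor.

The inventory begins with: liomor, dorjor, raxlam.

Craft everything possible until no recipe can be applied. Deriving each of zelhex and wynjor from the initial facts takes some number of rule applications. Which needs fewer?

wynjor

wynjor: liomor and raxlam and dorjor → wynjor (R7). [1 rule application]
zelhex: liomor and raxlam and dorjor → wynjor (R7). raxlam and wynjor → ionxan (R2). dorjor and ionxan → falyor (R3). Using R5, ionxan and falyor make qorlun. qorlun and wynjor → zelhex (R6). [5 rule applications]
wynjor needs fewer.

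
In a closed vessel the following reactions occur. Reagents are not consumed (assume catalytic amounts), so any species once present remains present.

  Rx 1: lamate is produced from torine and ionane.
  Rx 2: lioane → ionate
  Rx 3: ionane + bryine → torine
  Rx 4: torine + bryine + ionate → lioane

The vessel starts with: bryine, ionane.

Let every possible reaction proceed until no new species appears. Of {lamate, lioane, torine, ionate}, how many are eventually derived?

2

ionane and bryine present → torine forms (Rx 3).
torine and ionane present → lamate forms (Rx 1).
lamate: reached.
lioane would need torine, bryine, and ionate (Rx 4), but ionate never forms.
torine: reached.
ionate would need lioane (Rx 2), but lioane never forms.
Reached: lamate and torine — 2 of the 4.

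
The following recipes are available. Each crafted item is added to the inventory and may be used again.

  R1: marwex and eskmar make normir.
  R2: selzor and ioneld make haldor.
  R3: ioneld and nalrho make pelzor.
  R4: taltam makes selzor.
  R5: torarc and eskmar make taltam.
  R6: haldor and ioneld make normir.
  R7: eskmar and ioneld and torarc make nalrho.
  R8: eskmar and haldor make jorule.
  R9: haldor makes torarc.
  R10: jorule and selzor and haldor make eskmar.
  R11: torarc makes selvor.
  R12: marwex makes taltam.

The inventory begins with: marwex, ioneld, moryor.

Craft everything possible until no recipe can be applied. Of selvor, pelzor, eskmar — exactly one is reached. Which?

Using R12, marwex makes taltam.
Using R4, taltam makes selzor.
Using R2, selzor and ioneld make haldor.
Using R9, haldor makes torarc.
Using R11, torarc makes selvor.
eskmar would need jorule, selzor, and haldor (R10), but jorule is never obtained. pelzor would need ioneld and nalrho (R3), but nalrho is never obtained.

selvor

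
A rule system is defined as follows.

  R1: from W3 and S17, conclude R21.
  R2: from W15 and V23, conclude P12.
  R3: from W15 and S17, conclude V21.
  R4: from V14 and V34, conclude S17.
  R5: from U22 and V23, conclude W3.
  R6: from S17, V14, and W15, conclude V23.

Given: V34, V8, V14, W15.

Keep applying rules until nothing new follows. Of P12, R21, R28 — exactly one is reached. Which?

P12

From V14 and V34, R4 gives S17.
S17, V14, and W15 hold, so V23 follows (R6).
From W15 and V23, R2 gives P12.
R21 would need W3 and S17 (R1), but W3 is never established. No rule produces R28, and it is not given.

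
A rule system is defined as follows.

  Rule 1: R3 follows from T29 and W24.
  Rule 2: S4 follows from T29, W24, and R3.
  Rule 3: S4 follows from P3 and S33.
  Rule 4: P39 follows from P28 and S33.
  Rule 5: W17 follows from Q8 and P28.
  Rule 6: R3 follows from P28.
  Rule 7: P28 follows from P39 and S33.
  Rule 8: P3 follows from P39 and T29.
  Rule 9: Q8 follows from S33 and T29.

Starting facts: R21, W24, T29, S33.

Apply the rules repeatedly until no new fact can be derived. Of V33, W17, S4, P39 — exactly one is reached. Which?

S4

T29 and W24 hold, so R3 follows (Rule 1).
From T29, W24, and R3, Rule 2 gives S4.
P39 would need P28 and S33 (Rule 4), but P28 is never established. W17 would need Q8 and P28 (Rule 5), but P28 is never established. No rule produces V33, and it is not given.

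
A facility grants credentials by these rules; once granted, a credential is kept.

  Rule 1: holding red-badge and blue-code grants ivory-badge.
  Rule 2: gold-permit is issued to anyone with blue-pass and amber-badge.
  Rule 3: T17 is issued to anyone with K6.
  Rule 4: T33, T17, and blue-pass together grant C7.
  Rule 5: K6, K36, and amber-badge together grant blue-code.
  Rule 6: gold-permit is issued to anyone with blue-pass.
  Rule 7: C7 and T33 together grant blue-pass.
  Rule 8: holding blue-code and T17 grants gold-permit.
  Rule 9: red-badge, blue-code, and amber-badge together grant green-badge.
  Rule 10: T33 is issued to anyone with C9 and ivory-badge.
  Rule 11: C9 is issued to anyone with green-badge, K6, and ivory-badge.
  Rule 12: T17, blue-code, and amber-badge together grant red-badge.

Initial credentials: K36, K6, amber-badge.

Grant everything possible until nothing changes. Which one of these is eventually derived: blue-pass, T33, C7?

Holding K6 grants T17 (Rule 3).
Holding K6, K36, and amber-badge grants blue-code (Rule 5).
Holding T17, blue-code, and amber-badge grants red-badge (Rule 12).
Holding red-badge and blue-code grants ivory-badge (Rule 1).
Holding red-badge, blue-code, and amber-badge grants green-badge (Rule 9).
Holding green-badge, K6, and ivory-badge grants C9 (Rule 11).
Holding C9 and ivory-badge grants T33 (Rule 10).
blue-pass would need C7 and T33 (Rule 7), but C7 is never granted. C7 would need T33, T17, and blue-pass (Rule 4), but blue-pass is never granted.

T33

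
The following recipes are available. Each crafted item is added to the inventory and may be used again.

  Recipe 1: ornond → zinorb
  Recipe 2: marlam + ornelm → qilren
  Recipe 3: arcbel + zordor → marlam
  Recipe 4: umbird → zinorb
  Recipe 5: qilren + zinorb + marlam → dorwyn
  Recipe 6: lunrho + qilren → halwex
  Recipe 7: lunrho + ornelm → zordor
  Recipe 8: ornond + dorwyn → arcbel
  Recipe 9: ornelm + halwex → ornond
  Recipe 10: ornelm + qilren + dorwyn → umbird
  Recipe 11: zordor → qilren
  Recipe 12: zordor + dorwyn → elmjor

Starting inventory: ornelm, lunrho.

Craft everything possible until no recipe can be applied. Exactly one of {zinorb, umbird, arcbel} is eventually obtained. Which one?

zinorb

lunrho + ornelm → zordor (Recipe 7).
Using Recipe 11, zordor makes qilren.
lunrho + qilren → halwex (Recipe 6).
ornelm + halwex → ornond (Recipe 9).
ornond → zinorb (Recipe 1).
arcbel would need ornond and dorwyn (Recipe 8), but dorwyn is never obtained. umbird would need ornelm, qilren, and dorwyn (Recipe 10), but dorwyn is never obtained.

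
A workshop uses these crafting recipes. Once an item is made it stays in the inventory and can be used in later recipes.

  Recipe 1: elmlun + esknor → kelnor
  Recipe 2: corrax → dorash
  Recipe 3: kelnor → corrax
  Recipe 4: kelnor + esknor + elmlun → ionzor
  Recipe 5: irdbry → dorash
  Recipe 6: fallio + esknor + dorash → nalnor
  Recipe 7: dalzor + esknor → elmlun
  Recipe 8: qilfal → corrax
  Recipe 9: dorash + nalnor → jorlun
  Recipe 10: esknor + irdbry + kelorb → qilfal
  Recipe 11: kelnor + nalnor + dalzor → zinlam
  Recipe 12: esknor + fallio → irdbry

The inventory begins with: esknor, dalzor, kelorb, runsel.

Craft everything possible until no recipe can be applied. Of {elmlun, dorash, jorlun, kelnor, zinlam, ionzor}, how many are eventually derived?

Using Recipe 7, dalzor and esknor make elmlun.
elmlun + esknor → kelnor (Recipe 1).
Using Recipe 4, kelnor, esknor, and elmlun make ionzor.
kelnor → corrax (Recipe 3).
corrax → dorash (Recipe 2).
elmlun: reached.
dorash: reached.
jorlun would need dorash and nalnor (Recipe 9), but nalnor is never obtained.
kelnor: reached.
zinlam would need kelnor, nalnor, and dalzor (Recipe 11), but nalnor is never obtained.
ionzor: reached.
Reached: elmlun, dorash, kelnor, and ionzor — 4 of the 6.

4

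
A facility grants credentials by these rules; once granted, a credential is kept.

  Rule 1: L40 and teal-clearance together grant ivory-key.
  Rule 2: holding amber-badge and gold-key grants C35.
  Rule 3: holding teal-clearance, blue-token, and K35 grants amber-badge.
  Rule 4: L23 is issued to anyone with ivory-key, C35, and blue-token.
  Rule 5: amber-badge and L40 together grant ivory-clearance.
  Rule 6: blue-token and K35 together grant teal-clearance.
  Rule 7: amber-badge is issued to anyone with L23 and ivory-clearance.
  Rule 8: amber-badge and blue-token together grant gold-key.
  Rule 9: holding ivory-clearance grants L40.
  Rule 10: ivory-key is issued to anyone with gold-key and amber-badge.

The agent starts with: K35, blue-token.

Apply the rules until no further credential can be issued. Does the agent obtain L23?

Holding blue-token and K35 grants teal-clearance (Rule 6).
Holding teal-clearance, blue-token, and K35 grants amber-badge (Rule 3).
Holding amber-badge and blue-token grants gold-key (Rule 8).
Holding gold-key and amber-badge grants ivory-key (Rule 10).
Holding amber-badge and gold-key grants C35 (Rule 2).
Holding ivory-key, C35, and blue-token grants L23 (Rule 4).

Yes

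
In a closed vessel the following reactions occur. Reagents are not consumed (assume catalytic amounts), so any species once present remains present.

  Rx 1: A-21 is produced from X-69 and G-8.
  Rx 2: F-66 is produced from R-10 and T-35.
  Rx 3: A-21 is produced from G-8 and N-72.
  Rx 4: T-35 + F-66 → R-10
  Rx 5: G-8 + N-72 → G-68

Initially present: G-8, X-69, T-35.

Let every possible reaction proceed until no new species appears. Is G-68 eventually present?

G-68 would need G-8 and N-72 (Rx 5), but N-72 never forms.

No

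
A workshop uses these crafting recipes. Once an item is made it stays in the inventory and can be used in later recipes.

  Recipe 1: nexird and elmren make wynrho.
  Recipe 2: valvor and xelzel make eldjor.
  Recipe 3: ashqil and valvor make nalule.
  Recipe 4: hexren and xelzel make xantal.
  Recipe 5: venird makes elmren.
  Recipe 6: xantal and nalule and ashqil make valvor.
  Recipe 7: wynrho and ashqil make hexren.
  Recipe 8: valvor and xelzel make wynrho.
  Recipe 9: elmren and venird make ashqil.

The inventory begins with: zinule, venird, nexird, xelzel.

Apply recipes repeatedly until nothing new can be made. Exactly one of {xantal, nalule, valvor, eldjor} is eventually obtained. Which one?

xantal

Using Recipe 5, venird makes elmren.
elmren and venird → ashqil (Recipe 9).
nexird and elmren → wynrho (Recipe 1).
Using Recipe 7, wynrho and ashqil make hexren.
Using Recipe 4, hexren and xelzel make xantal.
eldjor would need valvor and xelzel (Recipe 2), but valvor is never obtained. valvor would need xantal, nalule, and ashqil (Recipe 6), but nalule is never obtained. nalule would need ashqil and valvor (Recipe 3), but valvor is never obtained.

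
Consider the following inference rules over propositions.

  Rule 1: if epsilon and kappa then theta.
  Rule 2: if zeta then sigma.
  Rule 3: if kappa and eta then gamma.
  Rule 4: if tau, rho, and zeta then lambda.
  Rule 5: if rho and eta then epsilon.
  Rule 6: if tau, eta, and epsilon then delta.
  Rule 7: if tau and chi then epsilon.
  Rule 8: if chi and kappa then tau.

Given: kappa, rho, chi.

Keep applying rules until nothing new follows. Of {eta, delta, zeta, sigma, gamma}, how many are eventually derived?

No rule produces eta, and it is not given.
delta would need tau, eta, and epsilon (Rule 6), but eta is never established.
No rule produces zeta, and it is not given.
sigma would need zeta (Rule 2), but zeta is never established.
gamma would need kappa and eta (Rule 3), but eta is never established.
None of the 5 are reached.

0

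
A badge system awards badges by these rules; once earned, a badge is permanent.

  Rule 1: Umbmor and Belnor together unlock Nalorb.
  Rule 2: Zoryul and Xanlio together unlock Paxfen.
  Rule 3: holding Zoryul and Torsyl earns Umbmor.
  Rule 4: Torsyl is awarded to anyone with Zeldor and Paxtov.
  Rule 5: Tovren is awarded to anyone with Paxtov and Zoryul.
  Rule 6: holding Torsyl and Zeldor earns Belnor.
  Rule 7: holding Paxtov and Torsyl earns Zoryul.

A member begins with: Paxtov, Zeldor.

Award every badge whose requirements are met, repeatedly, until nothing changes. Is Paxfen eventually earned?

Paxfen would need Zoryul and Xanlio (Rule 2), but Xanlio is never earned.

No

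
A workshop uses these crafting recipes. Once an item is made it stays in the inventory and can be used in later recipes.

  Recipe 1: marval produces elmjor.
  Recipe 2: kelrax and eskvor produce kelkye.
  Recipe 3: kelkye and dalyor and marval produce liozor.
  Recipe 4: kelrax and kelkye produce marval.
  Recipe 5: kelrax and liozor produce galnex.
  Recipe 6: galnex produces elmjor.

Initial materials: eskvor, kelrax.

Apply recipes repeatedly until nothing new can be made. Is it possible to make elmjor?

kelrax and eskvor → kelkye (Recipe 2).
kelrax and kelkye → marval (Recipe 4).
Using Recipe 1, marval makes elmjor.

Yes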